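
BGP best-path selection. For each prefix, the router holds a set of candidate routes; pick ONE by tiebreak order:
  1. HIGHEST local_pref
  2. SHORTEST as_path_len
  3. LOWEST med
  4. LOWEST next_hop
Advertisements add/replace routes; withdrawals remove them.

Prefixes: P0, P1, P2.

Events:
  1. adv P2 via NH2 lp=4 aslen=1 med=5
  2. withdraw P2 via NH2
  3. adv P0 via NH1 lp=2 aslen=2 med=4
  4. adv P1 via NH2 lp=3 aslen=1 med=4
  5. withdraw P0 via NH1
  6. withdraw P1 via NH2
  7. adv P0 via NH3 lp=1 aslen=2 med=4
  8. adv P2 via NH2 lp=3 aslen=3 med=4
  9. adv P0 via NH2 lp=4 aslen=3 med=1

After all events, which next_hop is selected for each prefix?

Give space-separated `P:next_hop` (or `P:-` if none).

Op 1: best P0=- P1=- P2=NH2
Op 2: best P0=- P1=- P2=-
Op 3: best P0=NH1 P1=- P2=-
Op 4: best P0=NH1 P1=NH2 P2=-
Op 5: best P0=- P1=NH2 P2=-
Op 6: best P0=- P1=- P2=-
Op 7: best P0=NH3 P1=- P2=-
Op 8: best P0=NH3 P1=- P2=NH2
Op 9: best P0=NH2 P1=- P2=NH2

Answer: P0:NH2 P1:- P2:NH2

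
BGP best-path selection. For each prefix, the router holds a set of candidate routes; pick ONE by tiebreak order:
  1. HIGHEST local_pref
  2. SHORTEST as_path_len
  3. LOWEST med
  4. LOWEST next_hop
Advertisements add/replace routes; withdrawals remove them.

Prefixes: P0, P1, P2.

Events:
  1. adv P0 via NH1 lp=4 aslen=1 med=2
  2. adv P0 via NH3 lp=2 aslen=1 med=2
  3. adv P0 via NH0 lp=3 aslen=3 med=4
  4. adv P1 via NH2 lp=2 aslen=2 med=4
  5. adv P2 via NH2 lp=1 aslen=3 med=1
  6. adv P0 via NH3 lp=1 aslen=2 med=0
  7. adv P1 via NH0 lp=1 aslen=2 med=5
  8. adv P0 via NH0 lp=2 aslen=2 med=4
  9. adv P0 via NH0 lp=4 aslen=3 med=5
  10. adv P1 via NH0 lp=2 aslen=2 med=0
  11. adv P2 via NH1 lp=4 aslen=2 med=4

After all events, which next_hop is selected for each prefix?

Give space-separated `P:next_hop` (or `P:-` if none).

Answer: P0:NH1 P1:NH0 P2:NH1

Derivation:
Op 1: best P0=NH1 P1=- P2=-
Op 2: best P0=NH1 P1=- P2=-
Op 3: best P0=NH1 P1=- P2=-
Op 4: best P0=NH1 P1=NH2 P2=-
Op 5: best P0=NH1 P1=NH2 P2=NH2
Op 6: best P0=NH1 P1=NH2 P2=NH2
Op 7: best P0=NH1 P1=NH2 P2=NH2
Op 8: best P0=NH1 P1=NH2 P2=NH2
Op 9: best P0=NH1 P1=NH2 P2=NH2
Op 10: best P0=NH1 P1=NH0 P2=NH2
Op 11: best P0=NH1 P1=NH0 P2=NH1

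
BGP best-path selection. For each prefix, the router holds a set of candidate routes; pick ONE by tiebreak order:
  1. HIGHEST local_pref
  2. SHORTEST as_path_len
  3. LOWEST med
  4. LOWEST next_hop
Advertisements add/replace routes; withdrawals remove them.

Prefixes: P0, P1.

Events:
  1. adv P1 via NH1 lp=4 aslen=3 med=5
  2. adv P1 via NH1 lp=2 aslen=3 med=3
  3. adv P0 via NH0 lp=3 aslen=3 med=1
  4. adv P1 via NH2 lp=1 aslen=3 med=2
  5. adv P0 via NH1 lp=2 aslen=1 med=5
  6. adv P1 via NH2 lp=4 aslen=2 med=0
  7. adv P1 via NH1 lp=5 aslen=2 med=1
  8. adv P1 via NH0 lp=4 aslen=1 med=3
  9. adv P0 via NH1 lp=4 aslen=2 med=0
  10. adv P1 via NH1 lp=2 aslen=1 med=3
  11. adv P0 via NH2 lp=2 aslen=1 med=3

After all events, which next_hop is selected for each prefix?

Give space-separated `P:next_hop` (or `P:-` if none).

Op 1: best P0=- P1=NH1
Op 2: best P0=- P1=NH1
Op 3: best P0=NH0 P1=NH1
Op 4: best P0=NH0 P1=NH1
Op 5: best P0=NH0 P1=NH1
Op 6: best P0=NH0 P1=NH2
Op 7: best P0=NH0 P1=NH1
Op 8: best P0=NH0 P1=NH1
Op 9: best P0=NH1 P1=NH1
Op 10: best P0=NH1 P1=NH0
Op 11: best P0=NH1 P1=NH0

Answer: P0:NH1 P1:NH0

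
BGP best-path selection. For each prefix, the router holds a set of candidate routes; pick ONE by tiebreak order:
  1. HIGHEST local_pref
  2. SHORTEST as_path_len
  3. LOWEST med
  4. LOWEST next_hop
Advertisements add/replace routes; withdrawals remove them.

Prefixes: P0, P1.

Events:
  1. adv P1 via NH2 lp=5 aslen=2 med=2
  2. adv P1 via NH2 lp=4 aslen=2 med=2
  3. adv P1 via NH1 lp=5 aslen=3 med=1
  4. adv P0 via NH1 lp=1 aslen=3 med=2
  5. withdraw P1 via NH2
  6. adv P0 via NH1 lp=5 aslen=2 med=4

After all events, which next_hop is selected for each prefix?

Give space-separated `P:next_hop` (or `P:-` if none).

Op 1: best P0=- P1=NH2
Op 2: best P0=- P1=NH2
Op 3: best P0=- P1=NH1
Op 4: best P0=NH1 P1=NH1
Op 5: best P0=NH1 P1=NH1
Op 6: best P0=NH1 P1=NH1

Answer: P0:NH1 P1:NH1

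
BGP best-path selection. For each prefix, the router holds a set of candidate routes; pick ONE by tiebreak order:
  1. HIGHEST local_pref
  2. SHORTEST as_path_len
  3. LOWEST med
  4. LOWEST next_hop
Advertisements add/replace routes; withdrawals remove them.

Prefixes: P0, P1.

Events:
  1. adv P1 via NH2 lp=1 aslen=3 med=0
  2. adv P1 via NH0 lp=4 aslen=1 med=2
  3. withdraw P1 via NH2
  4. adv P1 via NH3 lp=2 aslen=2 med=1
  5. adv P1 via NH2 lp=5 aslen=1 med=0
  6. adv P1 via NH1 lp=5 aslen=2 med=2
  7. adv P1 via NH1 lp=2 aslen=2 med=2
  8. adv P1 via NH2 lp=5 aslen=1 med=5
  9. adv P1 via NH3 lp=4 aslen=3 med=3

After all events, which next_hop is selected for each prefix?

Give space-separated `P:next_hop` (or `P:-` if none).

Answer: P0:- P1:NH2

Derivation:
Op 1: best P0=- P1=NH2
Op 2: best P0=- P1=NH0
Op 3: best P0=- P1=NH0
Op 4: best P0=- P1=NH0
Op 5: best P0=- P1=NH2
Op 6: best P0=- P1=NH2
Op 7: best P0=- P1=NH2
Op 8: best P0=- P1=NH2
Op 9: best P0=- P1=NH2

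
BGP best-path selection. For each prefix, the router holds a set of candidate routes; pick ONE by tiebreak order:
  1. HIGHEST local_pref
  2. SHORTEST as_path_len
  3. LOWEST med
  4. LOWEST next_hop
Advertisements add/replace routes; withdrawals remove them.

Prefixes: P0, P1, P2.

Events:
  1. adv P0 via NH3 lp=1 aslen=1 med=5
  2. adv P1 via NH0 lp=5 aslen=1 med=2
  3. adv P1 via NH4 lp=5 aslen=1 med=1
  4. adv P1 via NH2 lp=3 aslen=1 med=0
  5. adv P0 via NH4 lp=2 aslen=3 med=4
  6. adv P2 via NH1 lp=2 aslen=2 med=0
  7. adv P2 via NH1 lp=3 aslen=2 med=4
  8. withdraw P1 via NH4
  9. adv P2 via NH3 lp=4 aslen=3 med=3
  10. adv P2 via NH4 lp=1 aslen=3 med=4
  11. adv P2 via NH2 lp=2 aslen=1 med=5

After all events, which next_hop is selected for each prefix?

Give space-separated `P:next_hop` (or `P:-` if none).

Op 1: best P0=NH3 P1=- P2=-
Op 2: best P0=NH3 P1=NH0 P2=-
Op 3: best P0=NH3 P1=NH4 P2=-
Op 4: best P0=NH3 P1=NH4 P2=-
Op 5: best P0=NH4 P1=NH4 P2=-
Op 6: best P0=NH4 P1=NH4 P2=NH1
Op 7: best P0=NH4 P1=NH4 P2=NH1
Op 8: best P0=NH4 P1=NH0 P2=NH1
Op 9: best P0=NH4 P1=NH0 P2=NH3
Op 10: best P0=NH4 P1=NH0 P2=NH3
Op 11: best P0=NH4 P1=NH0 P2=NH3

Answer: P0:NH4 P1:NH0 P2:NH3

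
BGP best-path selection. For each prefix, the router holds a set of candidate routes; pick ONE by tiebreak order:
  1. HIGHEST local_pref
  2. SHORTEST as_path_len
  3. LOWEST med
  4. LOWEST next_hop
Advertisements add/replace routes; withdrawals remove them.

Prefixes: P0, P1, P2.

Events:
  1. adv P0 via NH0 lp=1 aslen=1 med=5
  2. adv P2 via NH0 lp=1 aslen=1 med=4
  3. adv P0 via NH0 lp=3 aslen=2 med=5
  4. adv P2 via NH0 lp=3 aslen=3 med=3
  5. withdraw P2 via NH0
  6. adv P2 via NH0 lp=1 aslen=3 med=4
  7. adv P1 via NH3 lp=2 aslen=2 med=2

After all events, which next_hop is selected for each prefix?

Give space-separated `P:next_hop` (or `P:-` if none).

Answer: P0:NH0 P1:NH3 P2:NH0

Derivation:
Op 1: best P0=NH0 P1=- P2=-
Op 2: best P0=NH0 P1=- P2=NH0
Op 3: best P0=NH0 P1=- P2=NH0
Op 4: best P0=NH0 P1=- P2=NH0
Op 5: best P0=NH0 P1=- P2=-
Op 6: best P0=NH0 P1=- P2=NH0
Op 7: best P0=NH0 P1=NH3 P2=NH0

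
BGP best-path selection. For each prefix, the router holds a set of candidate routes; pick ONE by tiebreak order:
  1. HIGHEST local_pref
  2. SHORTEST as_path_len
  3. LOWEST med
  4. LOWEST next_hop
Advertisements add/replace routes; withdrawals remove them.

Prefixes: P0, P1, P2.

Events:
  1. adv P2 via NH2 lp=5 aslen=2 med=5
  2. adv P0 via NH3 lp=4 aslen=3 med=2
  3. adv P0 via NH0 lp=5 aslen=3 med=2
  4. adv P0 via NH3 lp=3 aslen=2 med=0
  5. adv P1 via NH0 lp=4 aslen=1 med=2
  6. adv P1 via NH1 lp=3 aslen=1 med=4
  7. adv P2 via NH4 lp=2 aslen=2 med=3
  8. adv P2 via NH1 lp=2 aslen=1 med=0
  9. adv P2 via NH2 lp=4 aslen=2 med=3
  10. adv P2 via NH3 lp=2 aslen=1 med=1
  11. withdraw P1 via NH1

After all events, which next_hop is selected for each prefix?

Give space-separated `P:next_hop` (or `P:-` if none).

Op 1: best P0=- P1=- P2=NH2
Op 2: best P0=NH3 P1=- P2=NH2
Op 3: best P0=NH0 P1=- P2=NH2
Op 4: best P0=NH0 P1=- P2=NH2
Op 5: best P0=NH0 P1=NH0 P2=NH2
Op 6: best P0=NH0 P1=NH0 P2=NH2
Op 7: best P0=NH0 P1=NH0 P2=NH2
Op 8: best P0=NH0 P1=NH0 P2=NH2
Op 9: best P0=NH0 P1=NH0 P2=NH2
Op 10: best P0=NH0 P1=NH0 P2=NH2
Op 11: best P0=NH0 P1=NH0 P2=NH2

Answer: P0:NH0 P1:NH0 P2:NH2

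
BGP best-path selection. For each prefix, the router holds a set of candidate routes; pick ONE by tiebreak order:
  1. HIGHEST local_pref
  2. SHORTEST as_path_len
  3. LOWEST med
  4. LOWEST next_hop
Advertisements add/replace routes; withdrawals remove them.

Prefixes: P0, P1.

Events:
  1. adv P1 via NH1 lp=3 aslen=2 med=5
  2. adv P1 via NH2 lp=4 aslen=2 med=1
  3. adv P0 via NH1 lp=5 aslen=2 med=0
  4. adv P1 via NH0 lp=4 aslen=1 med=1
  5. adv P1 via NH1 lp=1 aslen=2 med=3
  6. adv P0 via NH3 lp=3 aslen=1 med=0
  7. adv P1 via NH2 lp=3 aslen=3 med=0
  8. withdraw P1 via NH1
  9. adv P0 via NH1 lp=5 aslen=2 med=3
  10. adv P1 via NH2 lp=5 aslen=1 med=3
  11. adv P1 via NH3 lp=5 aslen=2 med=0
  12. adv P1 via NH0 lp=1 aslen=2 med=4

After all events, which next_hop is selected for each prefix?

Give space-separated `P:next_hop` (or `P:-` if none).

Answer: P0:NH1 P1:NH2

Derivation:
Op 1: best P0=- P1=NH1
Op 2: best P0=- P1=NH2
Op 3: best P0=NH1 P1=NH2
Op 4: best P0=NH1 P1=NH0
Op 5: best P0=NH1 P1=NH0
Op 6: best P0=NH1 P1=NH0
Op 7: best P0=NH1 P1=NH0
Op 8: best P0=NH1 P1=NH0
Op 9: best P0=NH1 P1=NH0
Op 10: best P0=NH1 P1=NH2
Op 11: best P0=NH1 P1=NH2
Op 12: best P0=NH1 P1=NH2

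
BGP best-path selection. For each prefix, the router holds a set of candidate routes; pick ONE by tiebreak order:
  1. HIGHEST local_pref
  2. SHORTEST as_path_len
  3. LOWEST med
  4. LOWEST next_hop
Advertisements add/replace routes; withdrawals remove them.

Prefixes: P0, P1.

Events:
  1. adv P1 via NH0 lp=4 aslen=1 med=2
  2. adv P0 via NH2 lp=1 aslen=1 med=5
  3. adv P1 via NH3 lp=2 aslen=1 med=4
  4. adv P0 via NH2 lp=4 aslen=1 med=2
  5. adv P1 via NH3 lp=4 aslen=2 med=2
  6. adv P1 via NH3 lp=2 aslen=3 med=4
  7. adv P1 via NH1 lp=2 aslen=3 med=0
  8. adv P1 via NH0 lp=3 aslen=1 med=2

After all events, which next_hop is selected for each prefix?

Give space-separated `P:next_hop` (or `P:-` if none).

Op 1: best P0=- P1=NH0
Op 2: best P0=NH2 P1=NH0
Op 3: best P0=NH2 P1=NH0
Op 4: best P0=NH2 P1=NH0
Op 5: best P0=NH2 P1=NH0
Op 6: best P0=NH2 P1=NH0
Op 7: best P0=NH2 P1=NH0
Op 8: best P0=NH2 P1=NH0

Answer: P0:NH2 P1:NH0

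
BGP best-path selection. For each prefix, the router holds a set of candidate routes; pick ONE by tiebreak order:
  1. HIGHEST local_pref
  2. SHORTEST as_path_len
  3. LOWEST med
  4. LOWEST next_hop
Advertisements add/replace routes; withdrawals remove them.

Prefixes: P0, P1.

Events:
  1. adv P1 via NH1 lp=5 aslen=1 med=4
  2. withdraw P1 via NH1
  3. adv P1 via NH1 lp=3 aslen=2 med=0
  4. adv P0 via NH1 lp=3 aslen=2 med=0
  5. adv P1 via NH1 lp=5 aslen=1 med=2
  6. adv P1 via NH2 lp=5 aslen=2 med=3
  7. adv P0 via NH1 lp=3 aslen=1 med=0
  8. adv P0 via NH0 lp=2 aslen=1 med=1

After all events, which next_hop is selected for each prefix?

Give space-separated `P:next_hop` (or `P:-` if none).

Op 1: best P0=- P1=NH1
Op 2: best P0=- P1=-
Op 3: best P0=- P1=NH1
Op 4: best P0=NH1 P1=NH1
Op 5: best P0=NH1 P1=NH1
Op 6: best P0=NH1 P1=NH1
Op 7: best P0=NH1 P1=NH1
Op 8: best P0=NH1 P1=NH1

Answer: P0:NH1 P1:NH1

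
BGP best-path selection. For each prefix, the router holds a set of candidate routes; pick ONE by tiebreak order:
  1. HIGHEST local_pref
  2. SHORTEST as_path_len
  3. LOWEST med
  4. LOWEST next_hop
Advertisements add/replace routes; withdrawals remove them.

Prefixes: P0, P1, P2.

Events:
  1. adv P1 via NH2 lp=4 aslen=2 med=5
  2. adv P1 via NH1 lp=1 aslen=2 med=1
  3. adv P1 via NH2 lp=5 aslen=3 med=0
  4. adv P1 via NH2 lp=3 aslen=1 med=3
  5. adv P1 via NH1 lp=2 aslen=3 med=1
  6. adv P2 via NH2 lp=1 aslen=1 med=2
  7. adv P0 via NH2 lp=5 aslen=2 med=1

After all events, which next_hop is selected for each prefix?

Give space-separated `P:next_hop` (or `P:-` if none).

Op 1: best P0=- P1=NH2 P2=-
Op 2: best P0=- P1=NH2 P2=-
Op 3: best P0=- P1=NH2 P2=-
Op 4: best P0=- P1=NH2 P2=-
Op 5: best P0=- P1=NH2 P2=-
Op 6: best P0=- P1=NH2 P2=NH2
Op 7: best P0=NH2 P1=NH2 P2=NH2

Answer: P0:NH2 P1:NH2 P2:NH2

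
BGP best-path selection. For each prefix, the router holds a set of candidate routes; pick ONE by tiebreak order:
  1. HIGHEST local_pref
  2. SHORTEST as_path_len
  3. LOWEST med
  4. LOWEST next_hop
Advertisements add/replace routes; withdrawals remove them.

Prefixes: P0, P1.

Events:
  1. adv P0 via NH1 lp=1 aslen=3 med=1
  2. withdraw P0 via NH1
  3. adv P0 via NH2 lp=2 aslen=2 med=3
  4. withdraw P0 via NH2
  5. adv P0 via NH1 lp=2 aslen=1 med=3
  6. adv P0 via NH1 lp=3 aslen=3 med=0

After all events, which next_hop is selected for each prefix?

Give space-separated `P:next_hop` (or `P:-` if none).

Op 1: best P0=NH1 P1=-
Op 2: best P0=- P1=-
Op 3: best P0=NH2 P1=-
Op 4: best P0=- P1=-
Op 5: best P0=NH1 P1=-
Op 6: best P0=NH1 P1=-

Answer: P0:NH1 P1:-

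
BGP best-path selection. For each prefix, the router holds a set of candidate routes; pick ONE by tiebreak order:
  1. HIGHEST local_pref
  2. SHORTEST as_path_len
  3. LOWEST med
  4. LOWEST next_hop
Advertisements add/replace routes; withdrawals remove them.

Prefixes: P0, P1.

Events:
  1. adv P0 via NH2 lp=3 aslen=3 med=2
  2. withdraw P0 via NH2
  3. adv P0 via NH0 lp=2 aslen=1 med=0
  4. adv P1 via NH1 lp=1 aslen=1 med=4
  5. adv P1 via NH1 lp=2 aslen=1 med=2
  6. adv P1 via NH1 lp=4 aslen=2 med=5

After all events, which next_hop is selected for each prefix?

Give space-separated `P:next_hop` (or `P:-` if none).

Answer: P0:NH0 P1:NH1

Derivation:
Op 1: best P0=NH2 P1=-
Op 2: best P0=- P1=-
Op 3: best P0=NH0 P1=-
Op 4: best P0=NH0 P1=NH1
Op 5: best P0=NH0 P1=NH1
Op 6: best P0=NH0 P1=NH1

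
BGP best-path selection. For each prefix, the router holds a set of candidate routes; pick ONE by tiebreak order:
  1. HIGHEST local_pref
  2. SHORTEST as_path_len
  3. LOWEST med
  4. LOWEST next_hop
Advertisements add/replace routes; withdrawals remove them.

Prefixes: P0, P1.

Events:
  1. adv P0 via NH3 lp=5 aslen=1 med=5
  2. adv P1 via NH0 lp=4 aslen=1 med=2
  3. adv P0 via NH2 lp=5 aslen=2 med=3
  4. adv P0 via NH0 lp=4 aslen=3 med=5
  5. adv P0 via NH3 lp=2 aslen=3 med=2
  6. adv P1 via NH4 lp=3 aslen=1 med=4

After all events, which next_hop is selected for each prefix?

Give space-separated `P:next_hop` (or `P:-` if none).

Op 1: best P0=NH3 P1=-
Op 2: best P0=NH3 P1=NH0
Op 3: best P0=NH3 P1=NH0
Op 4: best P0=NH3 P1=NH0
Op 5: best P0=NH2 P1=NH0
Op 6: best P0=NH2 P1=NH0

Answer: P0:NH2 P1:NH0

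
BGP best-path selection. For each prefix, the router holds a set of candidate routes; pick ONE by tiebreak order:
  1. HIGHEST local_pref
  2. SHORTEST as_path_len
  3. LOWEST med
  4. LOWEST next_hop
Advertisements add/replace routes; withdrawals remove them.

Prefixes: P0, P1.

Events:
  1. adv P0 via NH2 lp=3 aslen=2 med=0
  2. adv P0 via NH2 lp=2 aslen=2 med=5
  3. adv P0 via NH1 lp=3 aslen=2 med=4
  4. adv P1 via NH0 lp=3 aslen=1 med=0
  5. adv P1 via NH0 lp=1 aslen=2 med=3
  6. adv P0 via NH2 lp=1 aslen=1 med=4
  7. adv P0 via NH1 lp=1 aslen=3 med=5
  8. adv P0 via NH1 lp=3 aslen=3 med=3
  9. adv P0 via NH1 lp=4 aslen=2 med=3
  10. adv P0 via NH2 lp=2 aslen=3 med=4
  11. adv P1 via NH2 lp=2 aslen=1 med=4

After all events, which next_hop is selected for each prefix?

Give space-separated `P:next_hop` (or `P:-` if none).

Op 1: best P0=NH2 P1=-
Op 2: best P0=NH2 P1=-
Op 3: best P0=NH1 P1=-
Op 4: best P0=NH1 P1=NH0
Op 5: best P0=NH1 P1=NH0
Op 6: best P0=NH1 P1=NH0
Op 7: best P0=NH2 P1=NH0
Op 8: best P0=NH1 P1=NH0
Op 9: best P0=NH1 P1=NH0
Op 10: best P0=NH1 P1=NH0
Op 11: best P0=NH1 P1=NH2

Answer: P0:NH1 P1:NH2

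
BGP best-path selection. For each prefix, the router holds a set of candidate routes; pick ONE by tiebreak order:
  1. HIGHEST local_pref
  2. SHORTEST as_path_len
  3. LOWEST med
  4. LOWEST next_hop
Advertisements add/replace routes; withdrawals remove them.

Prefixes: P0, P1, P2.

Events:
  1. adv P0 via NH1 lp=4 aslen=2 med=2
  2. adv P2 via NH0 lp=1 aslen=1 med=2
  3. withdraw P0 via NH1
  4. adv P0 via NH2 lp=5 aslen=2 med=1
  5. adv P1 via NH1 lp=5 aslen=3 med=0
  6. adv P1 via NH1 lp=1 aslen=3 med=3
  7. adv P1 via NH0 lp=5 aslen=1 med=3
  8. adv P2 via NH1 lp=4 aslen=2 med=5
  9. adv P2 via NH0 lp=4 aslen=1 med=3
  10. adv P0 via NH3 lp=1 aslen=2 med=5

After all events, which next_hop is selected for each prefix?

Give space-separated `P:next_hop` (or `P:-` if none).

Op 1: best P0=NH1 P1=- P2=-
Op 2: best P0=NH1 P1=- P2=NH0
Op 3: best P0=- P1=- P2=NH0
Op 4: best P0=NH2 P1=- P2=NH0
Op 5: best P0=NH2 P1=NH1 P2=NH0
Op 6: best P0=NH2 P1=NH1 P2=NH0
Op 7: best P0=NH2 P1=NH0 P2=NH0
Op 8: best P0=NH2 P1=NH0 P2=NH1
Op 9: best P0=NH2 P1=NH0 P2=NH0
Op 10: best P0=NH2 P1=NH0 P2=NH0

Answer: P0:NH2 P1:NH0 P2:NH0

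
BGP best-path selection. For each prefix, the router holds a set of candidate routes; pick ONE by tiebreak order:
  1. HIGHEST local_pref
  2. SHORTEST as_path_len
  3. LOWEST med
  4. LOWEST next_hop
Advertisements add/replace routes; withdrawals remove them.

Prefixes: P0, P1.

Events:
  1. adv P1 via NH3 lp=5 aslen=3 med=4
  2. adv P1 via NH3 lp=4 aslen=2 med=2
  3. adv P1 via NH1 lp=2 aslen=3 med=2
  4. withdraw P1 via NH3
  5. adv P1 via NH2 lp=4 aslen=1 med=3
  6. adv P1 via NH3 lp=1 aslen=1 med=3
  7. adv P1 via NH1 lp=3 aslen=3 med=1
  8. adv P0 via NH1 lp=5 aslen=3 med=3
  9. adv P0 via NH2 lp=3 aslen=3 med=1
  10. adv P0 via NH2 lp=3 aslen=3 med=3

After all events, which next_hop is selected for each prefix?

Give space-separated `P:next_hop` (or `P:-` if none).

Op 1: best P0=- P1=NH3
Op 2: best P0=- P1=NH3
Op 3: best P0=- P1=NH3
Op 4: best P0=- P1=NH1
Op 5: best P0=- P1=NH2
Op 6: best P0=- P1=NH2
Op 7: best P0=- P1=NH2
Op 8: best P0=NH1 P1=NH2
Op 9: best P0=NH1 P1=NH2
Op 10: best P0=NH1 P1=NH2

Answer: P0:NH1 P1:NH2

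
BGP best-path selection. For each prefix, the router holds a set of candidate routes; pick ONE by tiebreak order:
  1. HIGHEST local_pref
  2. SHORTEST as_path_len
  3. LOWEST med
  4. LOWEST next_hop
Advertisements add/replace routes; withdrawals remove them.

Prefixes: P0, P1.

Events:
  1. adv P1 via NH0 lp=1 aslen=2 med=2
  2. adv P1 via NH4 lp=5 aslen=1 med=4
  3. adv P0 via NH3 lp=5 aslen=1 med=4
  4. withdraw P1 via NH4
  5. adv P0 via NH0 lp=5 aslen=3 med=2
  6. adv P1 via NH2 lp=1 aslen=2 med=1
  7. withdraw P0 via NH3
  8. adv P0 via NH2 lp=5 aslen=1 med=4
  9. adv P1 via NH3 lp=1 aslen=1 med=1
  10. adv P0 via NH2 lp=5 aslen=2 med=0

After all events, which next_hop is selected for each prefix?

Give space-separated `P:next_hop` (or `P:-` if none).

Op 1: best P0=- P1=NH0
Op 2: best P0=- P1=NH4
Op 3: best P0=NH3 P1=NH4
Op 4: best P0=NH3 P1=NH0
Op 5: best P0=NH3 P1=NH0
Op 6: best P0=NH3 P1=NH2
Op 7: best P0=NH0 P1=NH2
Op 8: best P0=NH2 P1=NH2
Op 9: best P0=NH2 P1=NH3
Op 10: best P0=NH2 P1=NH3

Answer: P0:NH2 P1:NH3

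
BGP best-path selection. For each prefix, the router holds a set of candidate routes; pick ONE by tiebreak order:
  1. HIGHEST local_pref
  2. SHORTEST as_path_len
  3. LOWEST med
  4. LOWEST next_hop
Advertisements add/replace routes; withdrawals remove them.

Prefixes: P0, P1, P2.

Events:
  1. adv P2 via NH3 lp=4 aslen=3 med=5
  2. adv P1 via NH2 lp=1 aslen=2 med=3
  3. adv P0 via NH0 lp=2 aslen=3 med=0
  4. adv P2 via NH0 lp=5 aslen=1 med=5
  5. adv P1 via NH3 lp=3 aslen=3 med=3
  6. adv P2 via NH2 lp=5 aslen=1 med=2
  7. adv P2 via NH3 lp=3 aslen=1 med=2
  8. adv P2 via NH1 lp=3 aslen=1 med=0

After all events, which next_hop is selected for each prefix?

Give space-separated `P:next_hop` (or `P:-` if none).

Answer: P0:NH0 P1:NH3 P2:NH2

Derivation:
Op 1: best P0=- P1=- P2=NH3
Op 2: best P0=- P1=NH2 P2=NH3
Op 3: best P0=NH0 P1=NH2 P2=NH3
Op 4: best P0=NH0 P1=NH2 P2=NH0
Op 5: best P0=NH0 P1=NH3 P2=NH0
Op 6: best P0=NH0 P1=NH3 P2=NH2
Op 7: best P0=NH0 P1=NH3 P2=NH2
Op 8: best P0=NH0 P1=NH3 P2=NH2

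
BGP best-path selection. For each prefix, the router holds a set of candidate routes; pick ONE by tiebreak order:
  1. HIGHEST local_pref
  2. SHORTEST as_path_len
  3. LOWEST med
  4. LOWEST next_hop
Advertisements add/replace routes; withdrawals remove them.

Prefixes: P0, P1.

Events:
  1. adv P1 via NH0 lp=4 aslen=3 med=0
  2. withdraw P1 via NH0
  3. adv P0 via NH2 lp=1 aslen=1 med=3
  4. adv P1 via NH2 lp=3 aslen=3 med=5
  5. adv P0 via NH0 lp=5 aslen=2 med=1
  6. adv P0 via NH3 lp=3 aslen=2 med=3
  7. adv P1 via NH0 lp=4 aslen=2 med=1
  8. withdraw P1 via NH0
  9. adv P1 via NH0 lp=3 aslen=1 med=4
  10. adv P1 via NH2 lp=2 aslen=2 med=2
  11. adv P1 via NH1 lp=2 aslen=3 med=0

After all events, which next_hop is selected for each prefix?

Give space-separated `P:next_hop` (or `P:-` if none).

Answer: P0:NH0 P1:NH0

Derivation:
Op 1: best P0=- P1=NH0
Op 2: best P0=- P1=-
Op 3: best P0=NH2 P1=-
Op 4: best P0=NH2 P1=NH2
Op 5: best P0=NH0 P1=NH2
Op 6: best P0=NH0 P1=NH2
Op 7: best P0=NH0 P1=NH0
Op 8: best P0=NH0 P1=NH2
Op 9: best P0=NH0 P1=NH0
Op 10: best P0=NH0 P1=NH0
Op 11: best P0=NH0 P1=NH0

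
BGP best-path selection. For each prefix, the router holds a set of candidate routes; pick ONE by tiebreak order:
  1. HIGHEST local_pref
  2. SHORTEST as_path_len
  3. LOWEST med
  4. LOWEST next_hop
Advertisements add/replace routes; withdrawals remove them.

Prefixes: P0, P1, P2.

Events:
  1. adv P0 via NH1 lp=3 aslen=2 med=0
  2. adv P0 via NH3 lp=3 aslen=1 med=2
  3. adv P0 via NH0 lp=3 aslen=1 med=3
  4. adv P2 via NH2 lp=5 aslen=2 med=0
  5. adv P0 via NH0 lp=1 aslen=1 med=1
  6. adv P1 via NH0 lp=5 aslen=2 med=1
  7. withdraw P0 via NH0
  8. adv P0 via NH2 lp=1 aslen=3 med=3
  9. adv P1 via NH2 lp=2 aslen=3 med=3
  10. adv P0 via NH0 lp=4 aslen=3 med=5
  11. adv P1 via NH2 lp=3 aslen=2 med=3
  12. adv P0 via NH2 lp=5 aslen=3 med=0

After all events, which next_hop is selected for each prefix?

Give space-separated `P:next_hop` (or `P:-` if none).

Answer: P0:NH2 P1:NH0 P2:NH2

Derivation:
Op 1: best P0=NH1 P1=- P2=-
Op 2: best P0=NH3 P1=- P2=-
Op 3: best P0=NH3 P1=- P2=-
Op 4: best P0=NH3 P1=- P2=NH2
Op 5: best P0=NH3 P1=- P2=NH2
Op 6: best P0=NH3 P1=NH0 P2=NH2
Op 7: best P0=NH3 P1=NH0 P2=NH2
Op 8: best P0=NH3 P1=NH0 P2=NH2
Op 9: best P0=NH3 P1=NH0 P2=NH2
Op 10: best P0=NH0 P1=NH0 P2=NH2
Op 11: best P0=NH0 P1=NH0 P2=NH2
Op 12: best P0=NH2 P1=NH0 P2=NH2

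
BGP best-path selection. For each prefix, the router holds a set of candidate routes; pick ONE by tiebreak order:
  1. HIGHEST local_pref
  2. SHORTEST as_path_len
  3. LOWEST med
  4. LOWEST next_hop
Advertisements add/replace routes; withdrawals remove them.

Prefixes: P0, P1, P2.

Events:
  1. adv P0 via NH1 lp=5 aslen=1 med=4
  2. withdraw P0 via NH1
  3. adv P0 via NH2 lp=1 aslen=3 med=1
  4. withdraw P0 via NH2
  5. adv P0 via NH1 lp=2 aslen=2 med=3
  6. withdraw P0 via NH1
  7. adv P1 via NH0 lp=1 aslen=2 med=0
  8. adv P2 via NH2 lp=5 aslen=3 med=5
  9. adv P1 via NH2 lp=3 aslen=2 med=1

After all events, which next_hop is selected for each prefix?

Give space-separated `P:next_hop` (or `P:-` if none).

Answer: P0:- P1:NH2 P2:NH2

Derivation:
Op 1: best P0=NH1 P1=- P2=-
Op 2: best P0=- P1=- P2=-
Op 3: best P0=NH2 P1=- P2=-
Op 4: best P0=- P1=- P2=-
Op 5: best P0=NH1 P1=- P2=-
Op 6: best P0=- P1=- P2=-
Op 7: best P0=- P1=NH0 P2=-
Op 8: best P0=- P1=NH0 P2=NH2
Op 9: best P0=- P1=NH2 P2=NH2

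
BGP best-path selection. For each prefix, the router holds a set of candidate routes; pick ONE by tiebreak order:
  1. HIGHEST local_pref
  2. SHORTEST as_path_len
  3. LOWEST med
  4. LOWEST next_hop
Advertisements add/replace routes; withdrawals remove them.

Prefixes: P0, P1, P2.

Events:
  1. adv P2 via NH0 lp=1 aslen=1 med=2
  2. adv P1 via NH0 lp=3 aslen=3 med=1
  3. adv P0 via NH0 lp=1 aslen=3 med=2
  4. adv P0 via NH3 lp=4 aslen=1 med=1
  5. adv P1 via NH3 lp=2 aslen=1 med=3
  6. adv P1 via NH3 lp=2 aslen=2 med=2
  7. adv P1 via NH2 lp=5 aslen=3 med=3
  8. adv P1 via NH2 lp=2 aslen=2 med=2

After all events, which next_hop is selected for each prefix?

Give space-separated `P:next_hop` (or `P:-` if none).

Op 1: best P0=- P1=- P2=NH0
Op 2: best P0=- P1=NH0 P2=NH0
Op 3: best P0=NH0 P1=NH0 P2=NH0
Op 4: best P0=NH3 P1=NH0 P2=NH0
Op 5: best P0=NH3 P1=NH0 P2=NH0
Op 6: best P0=NH3 P1=NH0 P2=NH0
Op 7: best P0=NH3 P1=NH2 P2=NH0
Op 8: best P0=NH3 P1=NH0 P2=NH0

Answer: P0:NH3 P1:NH0 P2:NH0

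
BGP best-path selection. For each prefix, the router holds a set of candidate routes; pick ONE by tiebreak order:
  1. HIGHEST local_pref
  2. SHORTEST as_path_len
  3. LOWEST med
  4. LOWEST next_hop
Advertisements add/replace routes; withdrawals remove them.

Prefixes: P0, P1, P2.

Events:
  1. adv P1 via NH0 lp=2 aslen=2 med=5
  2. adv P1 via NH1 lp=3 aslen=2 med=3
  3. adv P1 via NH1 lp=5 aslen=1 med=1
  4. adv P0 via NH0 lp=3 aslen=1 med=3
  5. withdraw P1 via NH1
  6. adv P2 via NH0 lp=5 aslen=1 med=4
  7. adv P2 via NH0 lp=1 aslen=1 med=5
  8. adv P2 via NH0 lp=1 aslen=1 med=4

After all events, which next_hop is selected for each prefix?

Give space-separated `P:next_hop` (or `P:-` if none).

Answer: P0:NH0 P1:NH0 P2:NH0

Derivation:
Op 1: best P0=- P1=NH0 P2=-
Op 2: best P0=- P1=NH1 P2=-
Op 3: best P0=- P1=NH1 P2=-
Op 4: best P0=NH0 P1=NH1 P2=-
Op 5: best P0=NH0 P1=NH0 P2=-
Op 6: best P0=NH0 P1=NH0 P2=NH0
Op 7: best P0=NH0 P1=NH0 P2=NH0
Op 8: best P0=NH0 P1=NH0 P2=NH0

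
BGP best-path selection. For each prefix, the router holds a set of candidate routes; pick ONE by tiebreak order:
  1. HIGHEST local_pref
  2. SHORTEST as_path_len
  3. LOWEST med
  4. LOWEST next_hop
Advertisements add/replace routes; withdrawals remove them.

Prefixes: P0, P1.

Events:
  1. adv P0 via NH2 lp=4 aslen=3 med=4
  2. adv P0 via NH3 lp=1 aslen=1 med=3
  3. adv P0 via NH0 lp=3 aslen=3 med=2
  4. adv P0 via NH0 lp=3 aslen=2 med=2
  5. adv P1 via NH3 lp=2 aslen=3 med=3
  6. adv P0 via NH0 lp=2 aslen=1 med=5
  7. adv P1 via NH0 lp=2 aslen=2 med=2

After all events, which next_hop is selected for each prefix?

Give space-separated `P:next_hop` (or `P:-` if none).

Op 1: best P0=NH2 P1=-
Op 2: best P0=NH2 P1=-
Op 3: best P0=NH2 P1=-
Op 4: best P0=NH2 P1=-
Op 5: best P0=NH2 P1=NH3
Op 6: best P0=NH2 P1=NH3
Op 7: best P0=NH2 P1=NH0

Answer: P0:NH2 P1:NH0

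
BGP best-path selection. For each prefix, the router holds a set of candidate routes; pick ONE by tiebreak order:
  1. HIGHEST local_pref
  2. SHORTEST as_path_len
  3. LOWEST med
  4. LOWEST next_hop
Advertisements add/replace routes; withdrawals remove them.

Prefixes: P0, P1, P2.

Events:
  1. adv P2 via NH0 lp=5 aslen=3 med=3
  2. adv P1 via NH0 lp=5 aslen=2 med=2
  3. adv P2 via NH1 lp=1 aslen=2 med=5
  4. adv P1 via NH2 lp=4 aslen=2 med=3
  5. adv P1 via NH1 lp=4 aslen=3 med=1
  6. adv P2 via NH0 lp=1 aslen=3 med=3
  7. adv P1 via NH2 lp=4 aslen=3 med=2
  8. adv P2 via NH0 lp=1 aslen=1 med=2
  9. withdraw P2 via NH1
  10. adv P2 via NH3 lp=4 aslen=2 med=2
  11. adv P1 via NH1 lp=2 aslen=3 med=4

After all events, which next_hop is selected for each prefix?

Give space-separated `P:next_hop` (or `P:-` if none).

Op 1: best P0=- P1=- P2=NH0
Op 2: best P0=- P1=NH0 P2=NH0
Op 3: best P0=- P1=NH0 P2=NH0
Op 4: best P0=- P1=NH0 P2=NH0
Op 5: best P0=- P1=NH0 P2=NH0
Op 6: best P0=- P1=NH0 P2=NH1
Op 7: best P0=- P1=NH0 P2=NH1
Op 8: best P0=- P1=NH0 P2=NH0
Op 9: best P0=- P1=NH0 P2=NH0
Op 10: best P0=- P1=NH0 P2=NH3
Op 11: best P0=- P1=NH0 P2=NH3

Answer: P0:- P1:NH0 P2:NH3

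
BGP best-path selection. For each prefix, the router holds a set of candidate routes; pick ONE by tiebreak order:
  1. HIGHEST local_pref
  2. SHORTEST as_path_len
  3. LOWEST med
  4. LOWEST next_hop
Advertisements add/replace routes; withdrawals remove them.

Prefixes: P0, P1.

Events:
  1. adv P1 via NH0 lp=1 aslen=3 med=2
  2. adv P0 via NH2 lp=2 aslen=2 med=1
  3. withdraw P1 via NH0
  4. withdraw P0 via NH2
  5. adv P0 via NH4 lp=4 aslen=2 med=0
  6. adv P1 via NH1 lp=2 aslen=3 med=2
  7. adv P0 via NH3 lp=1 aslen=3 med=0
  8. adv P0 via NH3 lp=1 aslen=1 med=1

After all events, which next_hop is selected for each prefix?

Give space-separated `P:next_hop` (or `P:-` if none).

Answer: P0:NH4 P1:NH1

Derivation:
Op 1: best P0=- P1=NH0
Op 2: best P0=NH2 P1=NH0
Op 3: best P0=NH2 P1=-
Op 4: best P0=- P1=-
Op 5: best P0=NH4 P1=-
Op 6: best P0=NH4 P1=NH1
Op 7: best P0=NH4 P1=NH1
Op 8: best P0=NH4 P1=NH1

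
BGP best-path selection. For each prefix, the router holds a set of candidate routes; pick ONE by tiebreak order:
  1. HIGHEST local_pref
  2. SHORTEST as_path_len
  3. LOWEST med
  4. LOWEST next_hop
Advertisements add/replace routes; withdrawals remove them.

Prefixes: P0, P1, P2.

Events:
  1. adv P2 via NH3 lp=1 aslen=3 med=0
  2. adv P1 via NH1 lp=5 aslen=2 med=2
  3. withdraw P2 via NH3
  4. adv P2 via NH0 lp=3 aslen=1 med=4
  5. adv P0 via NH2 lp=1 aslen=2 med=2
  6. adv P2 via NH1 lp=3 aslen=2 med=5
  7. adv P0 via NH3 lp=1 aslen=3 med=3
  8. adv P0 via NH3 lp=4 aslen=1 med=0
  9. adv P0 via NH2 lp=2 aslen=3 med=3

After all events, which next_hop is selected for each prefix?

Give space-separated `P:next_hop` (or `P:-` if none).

Answer: P0:NH3 P1:NH1 P2:NH0

Derivation:
Op 1: best P0=- P1=- P2=NH3
Op 2: best P0=- P1=NH1 P2=NH3
Op 3: best P0=- P1=NH1 P2=-
Op 4: best P0=- P1=NH1 P2=NH0
Op 5: best P0=NH2 P1=NH1 P2=NH0
Op 6: best P0=NH2 P1=NH1 P2=NH0
Op 7: best P0=NH2 P1=NH1 P2=NH0
Op 8: best P0=NH3 P1=NH1 P2=NH0
Op 9: best P0=NH3 P1=NH1 P2=NH0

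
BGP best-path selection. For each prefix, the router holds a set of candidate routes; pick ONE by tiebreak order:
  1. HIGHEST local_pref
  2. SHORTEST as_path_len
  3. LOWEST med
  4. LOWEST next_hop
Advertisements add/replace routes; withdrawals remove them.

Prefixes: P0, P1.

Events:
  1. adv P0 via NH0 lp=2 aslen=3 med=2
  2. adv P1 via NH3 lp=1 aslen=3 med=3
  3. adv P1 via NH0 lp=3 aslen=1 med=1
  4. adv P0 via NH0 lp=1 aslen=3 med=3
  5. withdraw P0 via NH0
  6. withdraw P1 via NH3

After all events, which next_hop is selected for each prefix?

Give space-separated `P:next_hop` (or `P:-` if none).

Op 1: best P0=NH0 P1=-
Op 2: best P0=NH0 P1=NH3
Op 3: best P0=NH0 P1=NH0
Op 4: best P0=NH0 P1=NH0
Op 5: best P0=- P1=NH0
Op 6: best P0=- P1=NH0

Answer: P0:- P1:NH0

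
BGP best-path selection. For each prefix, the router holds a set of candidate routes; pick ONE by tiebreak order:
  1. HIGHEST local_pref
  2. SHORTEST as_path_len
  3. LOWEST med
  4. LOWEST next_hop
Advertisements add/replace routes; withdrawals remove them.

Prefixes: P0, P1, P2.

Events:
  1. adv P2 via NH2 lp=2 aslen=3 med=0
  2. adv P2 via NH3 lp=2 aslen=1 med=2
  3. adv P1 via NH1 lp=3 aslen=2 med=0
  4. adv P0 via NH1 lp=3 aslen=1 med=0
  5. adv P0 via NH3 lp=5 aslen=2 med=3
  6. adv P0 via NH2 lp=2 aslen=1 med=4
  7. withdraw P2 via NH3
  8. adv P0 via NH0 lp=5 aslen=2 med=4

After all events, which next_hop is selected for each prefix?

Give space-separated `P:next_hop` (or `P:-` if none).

Op 1: best P0=- P1=- P2=NH2
Op 2: best P0=- P1=- P2=NH3
Op 3: best P0=- P1=NH1 P2=NH3
Op 4: best P0=NH1 P1=NH1 P2=NH3
Op 5: best P0=NH3 P1=NH1 P2=NH3
Op 6: best P0=NH3 P1=NH1 P2=NH3
Op 7: best P0=NH3 P1=NH1 P2=NH2
Op 8: best P0=NH3 P1=NH1 P2=NH2

Answer: P0:NH3 P1:NH1 P2:NH2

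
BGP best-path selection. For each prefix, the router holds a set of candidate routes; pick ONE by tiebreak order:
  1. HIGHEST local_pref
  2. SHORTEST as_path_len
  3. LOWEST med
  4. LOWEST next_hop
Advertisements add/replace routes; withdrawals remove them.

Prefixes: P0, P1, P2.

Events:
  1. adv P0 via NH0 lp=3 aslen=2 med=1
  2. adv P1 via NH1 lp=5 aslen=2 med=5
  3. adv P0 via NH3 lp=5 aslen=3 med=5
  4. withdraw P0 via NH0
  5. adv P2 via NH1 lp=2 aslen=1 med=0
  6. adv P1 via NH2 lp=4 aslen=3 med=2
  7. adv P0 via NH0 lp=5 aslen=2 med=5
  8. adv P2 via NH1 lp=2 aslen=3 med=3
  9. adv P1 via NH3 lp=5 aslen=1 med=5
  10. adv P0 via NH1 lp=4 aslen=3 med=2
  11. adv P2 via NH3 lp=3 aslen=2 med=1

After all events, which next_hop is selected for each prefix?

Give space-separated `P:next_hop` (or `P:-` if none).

Answer: P0:NH0 P1:NH3 P2:NH3

Derivation:
Op 1: best P0=NH0 P1=- P2=-
Op 2: best P0=NH0 P1=NH1 P2=-
Op 3: best P0=NH3 P1=NH1 P2=-
Op 4: best P0=NH3 P1=NH1 P2=-
Op 5: best P0=NH3 P1=NH1 P2=NH1
Op 6: best P0=NH3 P1=NH1 P2=NH1
Op 7: best P0=NH0 P1=NH1 P2=NH1
Op 8: best P0=NH0 P1=NH1 P2=NH1
Op 9: best P0=NH0 P1=NH3 P2=NH1
Op 10: best P0=NH0 P1=NH3 P2=NH1
Op 11: best P0=NH0 P1=NH3 P2=NH3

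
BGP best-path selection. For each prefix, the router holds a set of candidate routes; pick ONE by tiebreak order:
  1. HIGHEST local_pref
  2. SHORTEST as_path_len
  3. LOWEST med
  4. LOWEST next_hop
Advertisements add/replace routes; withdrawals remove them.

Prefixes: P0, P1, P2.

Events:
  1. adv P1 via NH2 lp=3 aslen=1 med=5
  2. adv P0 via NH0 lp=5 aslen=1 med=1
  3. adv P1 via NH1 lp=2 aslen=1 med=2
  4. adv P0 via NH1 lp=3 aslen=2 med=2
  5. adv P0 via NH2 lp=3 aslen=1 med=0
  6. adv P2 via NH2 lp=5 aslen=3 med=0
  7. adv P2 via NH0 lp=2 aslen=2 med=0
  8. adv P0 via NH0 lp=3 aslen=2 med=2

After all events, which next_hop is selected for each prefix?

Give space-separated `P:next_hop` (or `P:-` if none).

Op 1: best P0=- P1=NH2 P2=-
Op 2: best P0=NH0 P1=NH2 P2=-
Op 3: best P0=NH0 P1=NH2 P2=-
Op 4: best P0=NH0 P1=NH2 P2=-
Op 5: best P0=NH0 P1=NH2 P2=-
Op 6: best P0=NH0 P1=NH2 P2=NH2
Op 7: best P0=NH0 P1=NH2 P2=NH2
Op 8: best P0=NH2 P1=NH2 P2=NH2

Answer: P0:NH2 P1:NH2 P2:NH2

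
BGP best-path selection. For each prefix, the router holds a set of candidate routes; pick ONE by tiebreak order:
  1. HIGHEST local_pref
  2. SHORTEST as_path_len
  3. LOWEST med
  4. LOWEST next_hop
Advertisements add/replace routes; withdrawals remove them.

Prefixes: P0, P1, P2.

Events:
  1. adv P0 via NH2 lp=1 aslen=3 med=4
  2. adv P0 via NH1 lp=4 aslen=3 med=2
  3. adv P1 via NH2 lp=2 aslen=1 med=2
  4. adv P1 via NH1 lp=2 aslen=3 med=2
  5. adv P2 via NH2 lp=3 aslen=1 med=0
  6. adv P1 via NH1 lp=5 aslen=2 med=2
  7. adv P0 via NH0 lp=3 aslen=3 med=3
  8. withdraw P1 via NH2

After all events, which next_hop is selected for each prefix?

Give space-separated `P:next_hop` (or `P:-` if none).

Answer: P0:NH1 P1:NH1 P2:NH2

Derivation:
Op 1: best P0=NH2 P1=- P2=-
Op 2: best P0=NH1 P1=- P2=-
Op 3: best P0=NH1 P1=NH2 P2=-
Op 4: best P0=NH1 P1=NH2 P2=-
Op 5: best P0=NH1 P1=NH2 P2=NH2
Op 6: best P0=NH1 P1=NH1 P2=NH2
Op 7: best P0=NH1 P1=NH1 P2=NH2
Op 8: best P0=NH1 P1=NH1 P2=NH2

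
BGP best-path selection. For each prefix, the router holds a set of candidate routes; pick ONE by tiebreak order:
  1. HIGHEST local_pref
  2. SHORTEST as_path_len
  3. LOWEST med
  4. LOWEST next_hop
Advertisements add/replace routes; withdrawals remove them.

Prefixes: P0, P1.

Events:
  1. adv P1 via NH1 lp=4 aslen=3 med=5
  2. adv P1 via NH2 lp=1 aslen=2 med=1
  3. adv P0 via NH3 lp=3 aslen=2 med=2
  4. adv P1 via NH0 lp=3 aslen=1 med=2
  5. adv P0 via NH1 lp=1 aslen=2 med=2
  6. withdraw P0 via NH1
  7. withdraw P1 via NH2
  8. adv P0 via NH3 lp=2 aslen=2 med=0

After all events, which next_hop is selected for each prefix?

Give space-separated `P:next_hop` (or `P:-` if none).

Answer: P0:NH3 P1:NH1

Derivation:
Op 1: best P0=- P1=NH1
Op 2: best P0=- P1=NH1
Op 3: best P0=NH3 P1=NH1
Op 4: best P0=NH3 P1=NH1
Op 5: best P0=NH3 P1=NH1
Op 6: best P0=NH3 P1=NH1
Op 7: best P0=NH3 P1=NH1
Op 8: best P0=NH3 P1=NH1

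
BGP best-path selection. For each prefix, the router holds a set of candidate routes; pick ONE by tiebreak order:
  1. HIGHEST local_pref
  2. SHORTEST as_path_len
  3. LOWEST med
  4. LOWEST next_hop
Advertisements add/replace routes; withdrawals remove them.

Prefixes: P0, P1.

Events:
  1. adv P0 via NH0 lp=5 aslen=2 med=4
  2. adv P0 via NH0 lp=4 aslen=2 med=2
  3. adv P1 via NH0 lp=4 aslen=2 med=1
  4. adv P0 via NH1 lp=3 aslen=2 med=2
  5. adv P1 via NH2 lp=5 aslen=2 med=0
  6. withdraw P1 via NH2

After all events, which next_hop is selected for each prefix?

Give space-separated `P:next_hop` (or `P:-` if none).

Op 1: best P0=NH0 P1=-
Op 2: best P0=NH0 P1=-
Op 3: best P0=NH0 P1=NH0
Op 4: best P0=NH0 P1=NH0
Op 5: best P0=NH0 P1=NH2
Op 6: best P0=NH0 P1=NH0

Answer: P0:NH0 P1:NH0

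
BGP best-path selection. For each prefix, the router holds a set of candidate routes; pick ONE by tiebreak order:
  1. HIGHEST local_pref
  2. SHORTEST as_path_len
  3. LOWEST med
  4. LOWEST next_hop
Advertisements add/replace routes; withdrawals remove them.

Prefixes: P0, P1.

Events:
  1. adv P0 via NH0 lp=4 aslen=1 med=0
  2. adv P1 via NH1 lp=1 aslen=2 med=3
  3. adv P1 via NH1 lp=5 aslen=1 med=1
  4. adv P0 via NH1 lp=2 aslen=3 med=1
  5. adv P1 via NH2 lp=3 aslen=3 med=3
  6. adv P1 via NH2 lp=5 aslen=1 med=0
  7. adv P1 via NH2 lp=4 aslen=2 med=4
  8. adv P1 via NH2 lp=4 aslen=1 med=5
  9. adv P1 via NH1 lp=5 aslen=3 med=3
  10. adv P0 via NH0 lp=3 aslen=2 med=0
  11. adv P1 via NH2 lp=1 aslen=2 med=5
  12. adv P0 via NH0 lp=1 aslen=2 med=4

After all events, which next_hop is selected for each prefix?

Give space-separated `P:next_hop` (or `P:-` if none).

Op 1: best P0=NH0 P1=-
Op 2: best P0=NH0 P1=NH1
Op 3: best P0=NH0 P1=NH1
Op 4: best P0=NH0 P1=NH1
Op 5: best P0=NH0 P1=NH1
Op 6: best P0=NH0 P1=NH2
Op 7: best P0=NH0 P1=NH1
Op 8: best P0=NH0 P1=NH1
Op 9: best P0=NH0 P1=NH1
Op 10: best P0=NH0 P1=NH1
Op 11: best P0=NH0 P1=NH1
Op 12: best P0=NH1 P1=NH1

Answer: P0:NH1 P1:NH1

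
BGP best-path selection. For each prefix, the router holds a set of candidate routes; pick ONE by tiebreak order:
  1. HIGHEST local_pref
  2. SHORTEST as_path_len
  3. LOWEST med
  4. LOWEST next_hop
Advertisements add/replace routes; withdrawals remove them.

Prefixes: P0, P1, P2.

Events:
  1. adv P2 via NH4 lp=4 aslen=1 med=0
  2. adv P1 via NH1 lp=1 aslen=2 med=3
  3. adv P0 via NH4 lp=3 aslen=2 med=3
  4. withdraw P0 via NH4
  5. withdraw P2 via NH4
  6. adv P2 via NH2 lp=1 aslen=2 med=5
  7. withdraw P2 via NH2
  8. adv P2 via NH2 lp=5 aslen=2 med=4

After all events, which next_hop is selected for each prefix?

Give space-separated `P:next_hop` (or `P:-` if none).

Op 1: best P0=- P1=- P2=NH4
Op 2: best P0=- P1=NH1 P2=NH4
Op 3: best P0=NH4 P1=NH1 P2=NH4
Op 4: best P0=- P1=NH1 P2=NH4
Op 5: best P0=- P1=NH1 P2=-
Op 6: best P0=- P1=NH1 P2=NH2
Op 7: best P0=- P1=NH1 P2=-
Op 8: best P0=- P1=NH1 P2=NH2

Answer: P0:- P1:NH1 P2:NH2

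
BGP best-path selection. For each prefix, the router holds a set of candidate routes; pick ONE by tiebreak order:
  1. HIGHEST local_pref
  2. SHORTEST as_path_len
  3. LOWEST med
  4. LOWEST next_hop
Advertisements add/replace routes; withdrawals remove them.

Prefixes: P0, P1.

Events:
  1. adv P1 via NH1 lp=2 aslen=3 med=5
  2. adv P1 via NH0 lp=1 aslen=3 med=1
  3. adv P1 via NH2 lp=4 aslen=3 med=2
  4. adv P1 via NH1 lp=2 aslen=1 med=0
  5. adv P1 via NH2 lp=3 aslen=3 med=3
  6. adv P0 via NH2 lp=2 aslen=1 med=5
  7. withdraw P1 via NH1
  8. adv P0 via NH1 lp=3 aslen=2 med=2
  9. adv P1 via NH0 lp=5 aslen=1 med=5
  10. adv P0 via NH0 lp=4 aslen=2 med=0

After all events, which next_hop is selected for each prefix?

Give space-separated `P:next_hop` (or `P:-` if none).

Answer: P0:NH0 P1:NH0

Derivation:
Op 1: best P0=- P1=NH1
Op 2: best P0=- P1=NH1
Op 3: best P0=- P1=NH2
Op 4: best P0=- P1=NH2
Op 5: best P0=- P1=NH2
Op 6: best P0=NH2 P1=NH2
Op 7: best P0=NH2 P1=NH2
Op 8: best P0=NH1 P1=NH2
Op 9: best P0=NH1 P1=NH0
Op 10: best P0=NH0 P1=NH0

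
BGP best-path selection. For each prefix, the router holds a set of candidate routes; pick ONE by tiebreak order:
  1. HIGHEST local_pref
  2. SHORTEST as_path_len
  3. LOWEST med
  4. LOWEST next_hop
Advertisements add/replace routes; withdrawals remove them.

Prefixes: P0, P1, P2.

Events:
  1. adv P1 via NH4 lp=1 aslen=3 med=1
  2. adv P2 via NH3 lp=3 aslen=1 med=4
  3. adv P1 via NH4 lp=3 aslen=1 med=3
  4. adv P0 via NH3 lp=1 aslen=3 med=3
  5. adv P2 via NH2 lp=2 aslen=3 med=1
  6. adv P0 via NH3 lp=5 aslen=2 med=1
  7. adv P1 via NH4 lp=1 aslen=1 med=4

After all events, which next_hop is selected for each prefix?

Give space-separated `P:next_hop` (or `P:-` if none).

Op 1: best P0=- P1=NH4 P2=-
Op 2: best P0=- P1=NH4 P2=NH3
Op 3: best P0=- P1=NH4 P2=NH3
Op 4: best P0=NH3 P1=NH4 P2=NH3
Op 5: best P0=NH3 P1=NH4 P2=NH3
Op 6: best P0=NH3 P1=NH4 P2=NH3
Op 7: best P0=NH3 P1=NH4 P2=NH3

Answer: P0:NH3 P1:NH4 P2:NH3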